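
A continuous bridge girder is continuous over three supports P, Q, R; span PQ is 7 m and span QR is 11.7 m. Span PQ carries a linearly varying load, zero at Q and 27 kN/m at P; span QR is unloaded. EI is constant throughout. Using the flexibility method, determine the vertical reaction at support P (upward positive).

Take M_Q as the redundant. Released structure: two simple spans PQ and QR with a hinge at Q.
Rotations at Q on the released spans (each span's end-slope, ×1/EI):
  span PQ: triangular load, peak 27: 7w₀L³/(360EI) = 180.1/EI
  relative rotation θ_0 = (180.1 + 0)/EI = 180.1/EI
A unit hogging moment at Q produces rotation L₁/(3EI) + L₂/(3EI) = 6.233/EI.
Compatibility: M_Q·(L₁+L₂)/(3EI) = θ_0, giving M_Q = 28.89 kN·m (hogging).
Span PQ, ΣM about P with M_Q applied at Q: R_Q^{PQ}·7 = 220.5 + 28.89, so R_Q^{PQ} = 35.63 kN and R_P = 94.5 − 35.63 = 58.87 kN.

R_P = 58.87 kN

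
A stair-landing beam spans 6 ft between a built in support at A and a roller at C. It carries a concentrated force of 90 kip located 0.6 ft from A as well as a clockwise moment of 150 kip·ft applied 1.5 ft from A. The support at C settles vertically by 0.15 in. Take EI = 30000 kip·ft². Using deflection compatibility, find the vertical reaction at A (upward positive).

R_A = 77.5 kip

Take the reaction at C as the redundant and release it; the primary structure is a cantilever fixed at A.
Deflection at C on the released cantilever, summing each load's contribution:
  point load 90 at a = 0.6: Pa²(3L − a)/(6EI) = 93.96/EI
  clockwise couple 150 at a = 1.5: M₀a(2L − a)/(2EI) = 1181/EI
  δ_0 = 1275/EI
Tip deflection under a unit load at C: L³/(3EI) = 72/EI.
With EI = 30000 kip·ft²: δ_0 = 0.042507 ft and δ_{CC} = 0.0024 ft/kip.
Compatibility — the beam at C must follow the support down by 0.0125 ft: δ_0 − R_C·δ_{CC} = 0.0125, so R_C = (0.042507 − 0.0125)/0.0024 = 12.5 kip.
Vertical equilibrium: R_A = ΣP − R_C = 90 − 12.5 = 77.5 kip.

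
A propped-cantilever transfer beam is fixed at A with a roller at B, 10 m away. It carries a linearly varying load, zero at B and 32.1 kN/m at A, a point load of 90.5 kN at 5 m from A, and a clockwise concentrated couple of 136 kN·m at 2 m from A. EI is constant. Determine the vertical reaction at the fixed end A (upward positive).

Remove the prop at B; the released (primary) structure is a cantilever built in at A.
Free-end deflection of the primary structure under the applied loading (downward +):
  triangular load, peak 32.1 at the fixed end: w₀L⁴/(30EI) = 10700/EI
  point load 90.5 at a = 5: Pa²(3L − a)/(6EI) = 9427/EI
  clockwise couple 136 at a = 2: M₀a(2L − a)/(2EI) = 2448/EI
  δ_0 = 22575/EI
Tip deflection under a unit load at B: L³/(3EI) = 333.3/EI.
Compatibility at B: δ_0 − R_B·δ_{BB} = 0, so R_B = 22575/333.3 = 67.73 kN.
Vertical equilibrium: R_A = ΣP − R_B = 251 − 67.73 = 183.3 kN.

R_A = 183.3 kN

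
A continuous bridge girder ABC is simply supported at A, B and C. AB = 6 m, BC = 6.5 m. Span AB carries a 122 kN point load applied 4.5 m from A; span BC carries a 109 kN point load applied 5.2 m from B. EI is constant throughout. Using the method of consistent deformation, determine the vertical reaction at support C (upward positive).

R_C = 72.89 kN

Take M_B as the redundant. Released structure: two simple spans AB and BC with a hinge at B.
Discontinuity in slope at B on the released structure — sum the simple-span end rotations:
  span AB: point load 122 at a = 4.5: Pab(L + a)/(6LEI) = 240.2/EI
  span BC: point load 109 at a = 5.2: Pab(L + b)/(6LEI) = 147.4/EI
  relative rotation θ_0 = (240.2 + 147.4)/EI = 387.6/EI
A unit hogging moment at B produces rotation L₁/(3EI) + L₂/(3EI) = 4.167/EI.
Slope continuity at B: θ_0 = M_B·4.167/EI, so M_B = 387.6/4.167 = 93.01 kN·m (hogging).
Span BC, ΣM about C: R_B^{BC}·6.5 = 141.7 + 93.01, so R_B^{BC} = 36.11 kN and R_C = 109 − 36.11 = 72.89 kN.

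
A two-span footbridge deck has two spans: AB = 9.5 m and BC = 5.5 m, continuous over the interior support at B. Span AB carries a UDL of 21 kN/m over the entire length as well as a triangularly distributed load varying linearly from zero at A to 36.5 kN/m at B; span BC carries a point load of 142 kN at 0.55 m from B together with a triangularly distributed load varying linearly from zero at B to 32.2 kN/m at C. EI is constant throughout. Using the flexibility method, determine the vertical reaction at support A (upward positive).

R_A = 122.3 kN

Insert a hinge at B; M_B is the redundant, and each span becomes simply supported.
Discontinuity in slope at B on the released structure — sum the simple-span end rotations:
  span AB: UDL 21: wL³/(24EI) = 750.2/EI
  span AB: triangular load, peak 36.5: w₀L³/(45EI) = 695.4/EI
  span BC: point load 142 at a = 0.55: Pab(L + b)/(6LEI) = 122.4/EI
  span BC: triangular load, peak 32.2: 7w₀L³/(360EI) = 104.2/EI
  relative rotation θ_0 = (1446 + 226.6)/EI = 1672/EI
A unit hogging moment at B produces rotation L₁/(3EI) + L₂/(3EI) = 5/EI.
Slope continuity at B: θ_0 = M_B·5/EI, so M_B = 1672/5 = 334.4 kN·m (hogging).
Span AB, ΣM about A with M_B applied at B: R_B^{AB}·9.5 = 2046 + 334.4, so R_B^{AB} = 250.5 kN and R_A = 372.9 − 250.5 = 122.3 kN.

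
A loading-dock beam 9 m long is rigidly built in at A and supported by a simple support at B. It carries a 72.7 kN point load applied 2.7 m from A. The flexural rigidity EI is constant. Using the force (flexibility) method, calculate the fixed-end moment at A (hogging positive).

M_A = 116.8 kN·m

Take the reaction at B as the redundant and release it; the primary structure is a cantilever fixed at A.
Free-end deflection of the primary structure under the applied loading (downward +):
  point load 72.7 at a = 2.7: Pa²(3L − a)/(6EI) = 2146/EI
Flexibility coefficient — unit upward force at B: δ_{BB} = L³/(3EI) = 243/EI.
Compatibility at B: δ_0 − R_B·δ_{BB} = 0, so R_B = 2146/243 = 8.833 kN.
Moment equilibrium about A: M_A = Σ(load moments about A) − R_B·L = 196.3 − 8.833×9 = 116.8 kN·m.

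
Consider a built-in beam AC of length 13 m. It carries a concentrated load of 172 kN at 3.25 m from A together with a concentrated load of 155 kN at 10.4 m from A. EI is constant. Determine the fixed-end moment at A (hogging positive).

M_A = 378.9 kN·m

Take the two fixed-end moments M_A, M_C as redundants; the released structure is the simple span AC.
On the primary (simply-supported) span, the end slopes from the loading are:
  at A: point load 172 at a = 3.25: Pab(L + b)/(6LEI) = 1590/EI
  at C: point load 172 at a = 3.25: Pab(L + a)/(6LEI) = 1135/EI
  at A: point load 155 at a = 10.4: Pab(L + b)/(6LEI) = 838.2/EI
  at C: point load 155 at a = 10.4: Pab(L + a)/(6LEI) = 1257/EI
  θ_A0 = 2428/EI,  θ_C0 = 2393/EI
Flexibility coefficients: a unit moment at one end gives L/(3EI) there and L/(6EI) at the far end, so f₁₁ = f₂₂ = 4.333/EI and f₁₂ = f₂₁ = 2.167/EI.
Compatibility — zero rotation at each built-in end:
  4.333 M_A + 2.167 M_C = 2428
  2.167 M_A + 4.333 M_C = 2393
Solving the pair gives M_A = 378.9 kN·m and M_C = 362.7 kN·m (hogging).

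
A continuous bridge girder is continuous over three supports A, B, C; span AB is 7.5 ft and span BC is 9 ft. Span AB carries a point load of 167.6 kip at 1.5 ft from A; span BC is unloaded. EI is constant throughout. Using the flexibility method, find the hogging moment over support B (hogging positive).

Release continuity at B by inserting a hinge; the redundant is the internal moment M_B. The primary structure is two simply-supported spans AB and BC.
Rotations at B on the released spans (each span's end-slope, ×1/EI):
  span AB: point load 167.6 at a = 1.5: Pab(L + a)/(6LEI) = 301.7/EI
  relative rotation θ_0 = (301.7 + 0)/EI = 301.7/EI
A unit hogging moment at B produces rotation L₁/(3EI) + L₂/(3EI) = 5.5/EI.
Slope continuity at B: θ_0 = M_B·5.5/EI, so M_B = 301.7/5.5 = 54.85 kip·ft (hogging).

M_B = 54.85 kip·ft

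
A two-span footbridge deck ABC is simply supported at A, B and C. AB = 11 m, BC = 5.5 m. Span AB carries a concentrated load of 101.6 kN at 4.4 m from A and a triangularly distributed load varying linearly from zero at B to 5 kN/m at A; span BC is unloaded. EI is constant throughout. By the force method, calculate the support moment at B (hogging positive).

M_B = 148.7 kN·m

Insert a hinge at B; M_B is the redundant, and each span becomes simply supported.
Discontinuity in slope at B on the released structure — sum the simple-span end rotations:
  span AB: point load 101.6 at a = 4.4: Pab(L + a)/(6LEI) = 688.4/EI
  span AB: triangular load, peak 5: 7w₀L³/(360EI) = 129.4/EI
  relative rotation θ_0 = (817.8 + 0)/EI = 817.8/EI
A unit hogging moment at B produces rotation L₁/(3EI) + L₂/(3EI) = 5.5/EI.
Compatibility: M_B·(L₁+L₂)/(3EI) = θ_0, giving M_B = 148.7 kN·m (hogging).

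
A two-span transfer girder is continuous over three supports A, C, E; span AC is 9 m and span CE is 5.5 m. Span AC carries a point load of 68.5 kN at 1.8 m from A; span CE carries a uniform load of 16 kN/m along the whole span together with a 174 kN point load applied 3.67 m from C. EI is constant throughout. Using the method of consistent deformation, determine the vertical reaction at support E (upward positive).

R_E = 139.5 kN

Release continuity at C by inserting a hinge; the redundant is the internal moment M_C. The primary structure is two simply-supported spans AC and CE.
Discontinuity in slope at C on the released structure — sum the simple-span end rotations:
  span AC: point load 68.5 at a = 1.8: Pab(L + a)/(6LEI) = 177.6/EI
  span CE: UDL 16: wL³/(24EI) = 110.9/EI
  span CE: point load 174 at a = 3.67: Pab(L + b)/(6LEI) = 259.6/EI
  relative rotation θ_0 = (177.6 + 370.5)/EI = 548/EI
A unit hogging moment at C produces rotation L₁/(3EI) + L₂/(3EI) = 4.833/EI.
Slope continuity at C: θ_0 = M_C·4.833/EI, so M_C = 548/4.833 = 113.4 kN·m (hogging).
Span CE, ΣM about E: R_C^{CE}·5.5 = 560.4 + 113.4, so R_C^{CE} = 122.5 kN and R_E = 262 − 122.5 = 139.5 kN.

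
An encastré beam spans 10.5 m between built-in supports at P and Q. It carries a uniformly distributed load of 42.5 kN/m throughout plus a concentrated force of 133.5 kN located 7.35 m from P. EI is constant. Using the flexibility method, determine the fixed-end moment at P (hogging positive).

M_P = 478.8 kN·m

Release both end moments; the primary structure is a simply-supported span PQ with redundants M_P and M_Q.
On the primary (simply-supported) span, the end slopes from the loading are:
  at P: UDL 42.5: wL³/(24EI) = 2050/EI
  at Q: UDL 42.5: wL³/(24EI) = 2050/EI
  at P: point load 133.5 at a = 7.35: Pab(L + b)/(6LEI) = 669.7/EI
  at Q: point load 133.5 at a = 7.35: Pab(L + a)/(6LEI) = 875.7/EI
  θ_P0 = 2720/EI,  θ_Q0 = 2926/EI
Flexibility coefficients: a unit moment at one end gives L/(3EI) there and L/(6EI) at the far end, so f₁₁ = f₂₂ = 3.5/EI and f₁₂ = f₂₁ = 1.75/EI.
Compatibility — zero rotation at each built-in end:
  3.5 M_P + 1.75 M_Q = 2720
  1.75 M_P + 3.5 M_Q = 2926
Solving the pair gives M_P = 478.8 kN·m and M_Q = 596.5 kN·m (hogging).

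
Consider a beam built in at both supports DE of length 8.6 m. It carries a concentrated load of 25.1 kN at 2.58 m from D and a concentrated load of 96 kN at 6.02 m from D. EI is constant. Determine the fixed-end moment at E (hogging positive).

M_E = 135 kN·m

Release both end moments; the primary structure is a simply-supported span DE with redundants M_D and M_E.
End rotations of the released simple span under the applied load (×1/EI):
  at D: point load 25.1 at a = 2.58: Pab(L + b)/(6LEI) = 110.5/EI
  at E: point load 25.1 at a = 2.58: Pab(L + a)/(6LEI) = 84.47/EI
  at D: point load 96 at a = 6.02: Pab(L + b)/(6LEI) = 323.1/EI
  at E: point load 96 at a = 6.02: Pab(L + a)/(6LEI) = 422.5/EI
  θ_D0 = 433.5/EI,  θ_E0 = 506.9/EI
Flexibility coefficients: a unit moment at one end gives L/(3EI) there and L/(6EI) at the far end, so f₁₁ = f₂₂ = 2.867/EI and f₁₂ = f₂₁ = 1.433/EI.
Compatibility — zero rotation at each built-in end:
  2.867 M_D + 1.433 M_E = 433.5
  1.433 M_D + 2.867 M_E = 506.9
Solving the pair gives M_D = 83.74 kN·m and M_E = 135 kN·m (hogging).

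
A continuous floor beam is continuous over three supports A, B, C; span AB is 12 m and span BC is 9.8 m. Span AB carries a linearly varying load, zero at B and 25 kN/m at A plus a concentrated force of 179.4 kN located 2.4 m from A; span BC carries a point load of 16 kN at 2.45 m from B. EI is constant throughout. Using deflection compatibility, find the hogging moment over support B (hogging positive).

M_B = 240.9 kN·m

Insert a hinge at B; M_B is the redundant, and each span becomes simply supported.
Rotations at B on the released spans (each span's end-slope, ×1/EI):
  span AB: triangular load, peak 25: 7w₀L³/(360EI) = 840/EI
  span AB: point load 179.4 at a = 2.4: Pab(L + a)/(6LEI) = 826.7/EI
  span BC: point load 16 at a = 2.45: Pab(L + b)/(6LEI) = 84.03/EI
  relative rotation θ_0 = (1667 + 84.03)/EI = 1751/EI
A unit hogging moment at B produces rotation L₁/(3EI) + L₂/(3EI) = 7.267/EI.
Compatibility: M_B·(L₁+L₂)/(3EI) = θ_0, giving M_B = 240.9 kN·m (hogging).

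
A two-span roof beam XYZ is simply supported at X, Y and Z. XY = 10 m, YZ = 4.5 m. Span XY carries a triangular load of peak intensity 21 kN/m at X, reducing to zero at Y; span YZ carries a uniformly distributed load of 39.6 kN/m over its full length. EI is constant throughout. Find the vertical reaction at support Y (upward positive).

R_Y = 161.3 kN

Take M_Y as the redundant. Released structure: two simple spans XY and YZ with a hinge at Y.
End slopes at the hinge Y, treating each span as simply supported:
  span XY: triangular load, peak 21: 7w₀L³/(360EI) = 408.3/EI
  span YZ: UDL 39.6: wL³/(24EI) = 150.4/EI
  relative rotation θ_0 = (408.3 + 150.4)/EI = 558.7/EI
A unit hogging moment at Y produces rotation L₁/(3EI) + L₂/(3EI) = 4.833/EI.
Slope continuity at Y: θ_0 = M_Y·4.833/EI, so M_Y = 558.7/4.833 = 115.6 kN·m (hogging).
Span XY, ΣM about X with M_Y applied at Y: R_Y^{XY}·10 = 350 + 115.6, so R_Y^{XY} = 46.56 kN and R_X = 105 − 46.56 = 58.44 kN.
Span YZ, ΣM about Z: R_Y^{YZ}·4.5 = 400.9 + 115.6, so R_Y^{YZ} = 114.8 kN and R_Z = 178.2 − 114.8 = 63.41 kN.
R_Y = 46.56 + 114.8 = 161.3 kN.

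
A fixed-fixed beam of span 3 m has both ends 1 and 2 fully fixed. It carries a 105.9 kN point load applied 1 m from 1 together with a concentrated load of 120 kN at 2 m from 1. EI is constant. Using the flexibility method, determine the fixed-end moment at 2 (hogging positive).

Release both end moments; the primary structure is a simply-supported span 12 with redundants M_1 and M_2.
Simple-span end rotations at 1 and 2 under the given loads:
  at 1: point load 105.9 at a = 1: Pab(L + b)/(6LEI) = 58.83/EI
  at 2: point load 105.9 at a = 1: Pab(L + a)/(6LEI) = 47.07/EI
  at 1: point load 120 at a = 2: Pab(L + b)/(6LEI) = 53.33/EI
  at 2: point load 120 at a = 2: Pab(L + a)/(6LEI) = 66.67/EI
  θ_10 = 112.2/EI,  θ_20 = 113.7/EI
Flexibility coefficients: a unit moment at one end gives L/(3EI) there and L/(6EI) at the far end, so f₁₁ = f₂₂ = 1/EI and f₁₂ = f₂₁ = 0.5/EI.
Compatibility — zero rotation at each built-in end:
  1 M_1 + 0.5 M_2 = 112.2
  0.5 M_1 + 1 M_2 = 113.7
Solving the pair gives M_1 = 73.73 kN·m and M_2 = 76.87 kN·m (hogging).

M_2 = 76.87 kN·m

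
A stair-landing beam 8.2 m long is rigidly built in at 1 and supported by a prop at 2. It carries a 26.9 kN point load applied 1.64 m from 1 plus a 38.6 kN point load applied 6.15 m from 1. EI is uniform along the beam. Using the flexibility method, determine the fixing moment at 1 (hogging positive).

M_1 = 68.86 kN·m

Take the reaction at 2 as the redundant and release it; the primary structure is a cantilever fixed at 1.
Downward deflection at the released point 2 due to the loads:
  point load 26.9 at a = 1.64: Pa²(3L − a)/(6EI) = 276.9/EI
  point load 38.6 at a = 6.15: Pa²(3L − a)/(6EI) = 4489/EI
  δ_0 = 4766/EI
Flexibility coefficient — unit upward force at 2: δ_{22} = L³/(3EI) = 183.8/EI.
Compatibility at 2: δ_0 − R_2·δ_{22} = 0, so R_2 = 4766/183.8 = 25.93 kN.
Moment equilibrium about 1: M_1 = Σ(load moments about 1) − R_2·L = 281.5 − 25.93×8.2 = 68.86 kN·m.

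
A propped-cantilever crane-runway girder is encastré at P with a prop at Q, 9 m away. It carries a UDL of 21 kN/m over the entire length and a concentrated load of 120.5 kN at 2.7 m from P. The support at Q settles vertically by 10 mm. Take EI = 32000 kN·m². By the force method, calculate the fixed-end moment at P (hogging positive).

Release the roller at Q. Primary structure: cantilever fixed at P.
Deflection at Q on the released cantilever, summing each load's contribution:
  UDL 21: wL⁴/(8EI) = 17223/EI
  point load 120.5 at a = 2.7: Pa²(3L − a)/(6EI) = 3558/EI
  δ_0 = 20780/EI
Flexibility coefficient — unit upward force at Q: δ_{QQ} = L³/(3EI) = 243/EI.
With EI = 32000 kN·m²: δ_0 = 0.64939 m and δ_{QQ} = 0.007594 m/kN.
Compatibility — the beam at Q must follow the support down by 0.01 m: δ_0 − R_Q·δ_{QQ} = 0.01, so R_Q = (0.64939 − 0.01)/0.007594 = 84.2 kN.
Moment equilibrium about P: M_P = Σ(load moments about P) − R_Q·L = 1176 − 84.2×9 = 418.1 kN·m.

M_P = 418.1 kN·m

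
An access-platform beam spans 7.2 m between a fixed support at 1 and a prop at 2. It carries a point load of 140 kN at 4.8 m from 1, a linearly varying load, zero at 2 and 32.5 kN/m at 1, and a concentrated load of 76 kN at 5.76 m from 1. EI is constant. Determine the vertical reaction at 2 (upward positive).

Remove the prop at 2; the released (primary) structure is a cantilever built in at 1.
Deflection at 2 on the released cantilever, summing each load's contribution:
  point load 140 at a = 4.8: Pa²(3L − a)/(6EI) = 9032/EI
  triangular load, peak 32.5 at the fixed end: w₀L⁴/(30EI) = 2911/EI
  point load 76 at a = 5.76: Pa²(3L − a)/(6EI) = 6657/EI
  δ_0 = 18600/EI
Tip deflection under a unit load at 2: L³/(3EI) = 124.4/EI.
Compatibility at 2: δ_0 − R_2·δ_{22} = 0, so R_2 = 18600/124.4 = 149.5 kN.

R_2 = 149.5 kN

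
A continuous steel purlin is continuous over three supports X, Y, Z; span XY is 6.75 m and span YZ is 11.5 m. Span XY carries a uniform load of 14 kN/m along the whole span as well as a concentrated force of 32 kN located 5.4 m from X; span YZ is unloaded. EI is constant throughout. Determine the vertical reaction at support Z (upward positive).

R_Z = -3.565 kN

Insert a hinge at Y; M_Y is the redundant, and each span becomes simply supported.
End slopes at the hinge Y, treating each span as simply supported:
  span XY: UDL 14: wL³/(24EI) = 179.4/EI
  span XY: point load 32 at a = 5.4: Pab(L + a)/(6LEI) = 69.98/EI
  relative rotation θ_0 = (249.4 + 0)/EI = 249.4/EI
A unit hogging moment at Y produces rotation L₁/(3EI) + L₂/(3EI) = 6.083/EI.
Slope continuity at Y: θ_0 = M_Y·6.083/EI, so M_Y = 249.4/6.083 = 41 kN·m (hogging).
Span YZ, ΣM about Z: R_Y^{YZ}·11.5 = 0 + 41, so R_Y^{YZ} = 3.565 kN and R_Z = 0 − 3.565 = -3.565 kN.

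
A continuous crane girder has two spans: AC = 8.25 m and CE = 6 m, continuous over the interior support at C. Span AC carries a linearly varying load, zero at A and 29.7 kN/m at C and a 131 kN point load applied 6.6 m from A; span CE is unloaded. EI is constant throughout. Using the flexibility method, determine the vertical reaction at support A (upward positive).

R_A = 46.66 kN

Insert a hinge at C; M_C is the redundant, and each span becomes simply supported.
Rotations at C on the released spans (each span's end-slope, ×1/EI):
  span AC: triangular load, peak 29.7: w₀L³/(45EI) = 370.6/EI
  span AC: point load 131 at a = 6.6: Pab(L + a)/(6LEI) = 428/EI
  relative rotation θ_0 = (798.6 + 0)/EI = 798.6/EI
A unit hogging moment at C produces rotation L₁/(3EI) + L₂/(3EI) = 4.75/EI.
Compatibility: M_C·(L₁+L₂)/(3EI) = θ_0, giving M_C = 168.1 kN·m (hogging).
Span AC, ΣM about A with M_C applied at C: R_C^{AC}·8.25 = 1538 + 168.1, so R_C^{AC} = 206.9 kN and R_A = 253.5 − 206.9 = 46.66 kN.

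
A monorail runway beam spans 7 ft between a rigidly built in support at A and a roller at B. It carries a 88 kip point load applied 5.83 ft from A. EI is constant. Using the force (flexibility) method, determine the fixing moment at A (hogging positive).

M_A = 50.04 kip·ft

Choose R_B as the redundant. The primary structure is the cantilever fixed at A.
Downward deflection at the released point B due to the loads:
  point load 88 at a = 5.83: Pa²(3L − a)/(6EI) = 7562/EI
Tip deflection under a unit load at B: L³/(3EI) = 114.3/EI.
Compatibility at B: δ_0 − R_B·δ_{BB} = 0, so R_B = 7562/114.3 = 66.14 kip.
Moment equilibrium about A: M_A = Σ(load moments about A) − R_B·L = 513 − 66.14×7 = 50.04 kip·ft.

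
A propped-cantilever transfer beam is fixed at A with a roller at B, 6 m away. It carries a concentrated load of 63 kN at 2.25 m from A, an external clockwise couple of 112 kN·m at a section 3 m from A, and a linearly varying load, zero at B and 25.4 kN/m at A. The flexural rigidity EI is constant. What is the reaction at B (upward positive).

R_B = 47.87 kN

Choose R_B as the redundant. The primary structure is the cantilever fixed at A.
Free-end deflection of the primary structure under the applied loading (downward +):
  point load 63 at a = 2.25: Pa²(3L − a)/(6EI) = 837.2/EI
  clockwise couple 112 at a = 3: M₀a(2L − a)/(2EI) = 1512/EI
  triangular load, peak 25.4 at the fixed end: w₀L⁴/(30EI) = 1097/EI
  δ_0 = 3446/EI
Flexibility coefficient — unit upward force at B: δ_{BB} = L³/(3EI) = 72/EI.
Compatibility at B: δ_0 − R_B·δ_{BB} = 0, so R_B = 3446/72 = 47.87 kN.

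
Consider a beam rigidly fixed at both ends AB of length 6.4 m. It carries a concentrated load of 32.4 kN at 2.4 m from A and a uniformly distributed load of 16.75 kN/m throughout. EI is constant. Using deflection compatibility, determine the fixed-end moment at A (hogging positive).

Take the two fixed-end moments M_A, M_B as redundants; the released structure is the simple span AB.
End rotations of the released simple span under the applied load (×1/EI):
  at A: point load 32.4 at a = 2.4: Pab(L + b)/(6LEI) = 84.24/EI
  at B: point load 32.4 at a = 2.4: Pab(L + a)/(6LEI) = 71.28/EI
  at A: UDL 16.75: wL³/(24EI) = 183/EI
  at B: UDL 16.75: wL³/(24EI) = 183/EI
  θ_A0 = 267.2/EI,  θ_B0 = 254.2/EI
Flexibility coefficients: a unit moment at one end gives L/(3EI) there and L/(6EI) at the far end, so f₁₁ = f₂₂ = 2.133/EI and f₁₂ = f₂₁ = 1.067/EI.
Compatibility — zero rotation at each built-in end:
  2.133 M_A + 1.067 M_B = 267.2
  1.067 M_A + 2.133 M_B = 254.2
Solving the pair gives M_A = 87.55 kN·m and M_B = 75.4 kN·m (hogging).

M_A = 87.55 kN·m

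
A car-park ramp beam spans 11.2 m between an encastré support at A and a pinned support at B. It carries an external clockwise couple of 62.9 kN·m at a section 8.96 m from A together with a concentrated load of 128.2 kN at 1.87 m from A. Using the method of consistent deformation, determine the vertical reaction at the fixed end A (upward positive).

R_A = 115.1 kN

Take the reaction at B as the redundant and release it; the primary structure is a cantilever fixed at A.
Deflection at B on the released cantilever, summing each load's contribution:
  clockwise couple 62.9 at a = 8.96: M₀a(2L − a)/(2EI) = 3787/EI
  point load 128.2 at a = 1.87: Pa²(3L − a)/(6EI) = 2371/EI
  δ_0 = 6158/EI
Flexibility coefficient — unit upward force at B: δ_{BB} = L³/(3EI) = 468.3/EI.
Compatibility at B: δ_0 − R_B·δ_{BB} = 0, so R_B = 6158/468.3 = 13.15 kN.
Vertical equilibrium: R_A = ΣP − R_B = 128.2 − 13.15 = 115.1 kN.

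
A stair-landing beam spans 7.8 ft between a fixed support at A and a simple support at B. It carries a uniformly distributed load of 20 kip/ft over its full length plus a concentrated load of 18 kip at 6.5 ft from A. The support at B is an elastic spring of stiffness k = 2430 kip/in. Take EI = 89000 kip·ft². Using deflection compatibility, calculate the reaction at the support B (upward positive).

R_B = 70.68 kip

Release the roller at B. Primary structure: cantilever fixed at A.
Primary-structure tip deflection at B by superposition:
  UDL 20: wL⁴/(8EI) = 9254/EI
  point load 18 at a = 6.5: Pa²(3L − a)/(6EI) = 2142/EI
  δ_0 = 11396/EI
Tip deflection under a unit load at B: L³/(3EI) = 158.2/EI.
With EI = 89000 kip·ft²: δ_0 = 0.12804 ft and δ_{BB} = 0.001777 ft/kip.
Compatibility — the spring shortens by R_B/k under the reaction it provides: δ_0 − R_B·δ_{BB} = R_B/k. With 1/k = 1/(2430×12) ft/kip = 0.000034 ft/kip, R_B = δ_0 / (δ_{BB} + 1/k) = 0.12804 / (0.001777 + 0.000034) = 70.68 kip.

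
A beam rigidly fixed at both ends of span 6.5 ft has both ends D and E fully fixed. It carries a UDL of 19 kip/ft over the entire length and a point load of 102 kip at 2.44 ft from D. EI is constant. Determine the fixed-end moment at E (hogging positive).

Release both end moments; the primary structure is a simply-supported span DE with redundants M_D and M_E.
Simple-span end rotations at D and E under the given loads:
  at D: UDL 19: wL³/(24EI) = 217.4/EI
  at E: UDL 19: wL³/(24EI) = 217.4/EI
  at D: point load 102 at a = 2.44: Pab(L + b)/(6LEI) = 273.6/EI
  at E: point load 102 at a = 2.44: Pab(L + a)/(6LEI) = 231.6/EI
  θ_D0 = 491/EI,  θ_E0 = 449/EI
Flexibility coefficients: a unit moment at one end gives L/(3EI) there and L/(6EI) at the far end, so f₁₁ = f₂₂ = 2.167/EI and f₁₂ = f₂₁ = 1.083/EI.
Compatibility — zero rotation at each built-in end:
  2.167 M_D + 1.083 M_E = 491
  1.083 M_D + 2.167 M_E = 449
Solving the pair gives M_D = 164 kip·ft and M_E = 125.3 kip·ft (hogging).

M_E = 125.3 kip·ft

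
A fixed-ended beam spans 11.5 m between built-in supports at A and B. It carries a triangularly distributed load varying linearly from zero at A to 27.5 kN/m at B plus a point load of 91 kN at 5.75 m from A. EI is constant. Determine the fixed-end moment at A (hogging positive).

M_A = 252 kN·m

Release both end moments; the primary structure is a simply-supported span AB with redundants M_A and M_B.
End rotations of the released simple span under the applied load (×1/EI):
  at A: triangular load, peak 27.5: 7w₀L³/(360EI) = 813.2/EI
  at B: triangular load, peak 27.5: w₀L³/(45EI) = 929.4/EI
  at A: point load 91 at a = 5.75: Pab(L + b)/(6LEI) = 752.2/EI
  at B: point load 91 at a = 5.75: Pab(L + a)/(6LEI) = 752.2/EI
  θ_A0 = 1565/EI,  θ_B0 = 1682/EI
Flexibility coefficients: a unit moment at one end gives L/(3EI) there and L/(6EI) at the far end, so f₁₁ = f₂₂ = 3.833/EI and f₁₂ = f₂₁ = 1.917/EI.
Compatibility — zero rotation at each built-in end:
  3.833 M_A + 1.917 M_B = 1565
  1.917 M_A + 3.833 M_B = 1682
Solving the pair gives M_A = 252 kN·m and M_B = 312.7 kN·m (hogging).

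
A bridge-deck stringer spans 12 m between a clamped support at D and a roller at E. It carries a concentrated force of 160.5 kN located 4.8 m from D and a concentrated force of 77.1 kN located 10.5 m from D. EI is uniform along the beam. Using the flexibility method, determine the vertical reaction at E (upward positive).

Choose R_E as the redundant. The primary structure is the cantilever fixed at D.
Downward deflection at the released point E due to the loads:
  point load 160.5 at a = 4.8: Pa²(3L − a)/(6EI) = 19229/EI
  point load 77.1 at a = 10.5: Pa²(3L − a)/(6EI) = 36126/EI
  δ_0 = 55355/EI
Flexibility coefficient — unit upward force at E: δ_{EE} = L³/(3EI) = 576/EI.
The prop prevents deflection at E: R_E = δ_0/δ_{EE} = 55355/576 = 96.1 kN.

R_E = 96.1 kN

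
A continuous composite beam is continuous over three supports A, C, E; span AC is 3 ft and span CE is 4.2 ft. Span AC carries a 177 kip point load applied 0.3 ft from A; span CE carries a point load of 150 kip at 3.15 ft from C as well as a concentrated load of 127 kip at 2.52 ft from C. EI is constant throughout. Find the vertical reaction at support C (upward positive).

Insert a hinge at C; M_C is the redundant, and each span becomes simply supported.
Discontinuity in slope at C on the released structure — sum the simple-span end rotations:
  span AC: point load 177 at a = 0.3: Pab(L + a)/(6LEI) = 26.28/EI
  span CE: point load 150 at a = 3.15: Pab(L + b)/(6LEI) = 103.4/EI
  span CE: point load 127 at a = 2.52: Pab(L + b)/(6LEI) = 125.5/EI
  relative rotation θ_0 = (26.28 + 228.8)/EI = 255.1/EI
A unit hogging moment at C produces rotation L₁/(3EI) + L₂/(3EI) = 2.4/EI.
Compatibility: M_C·(L₁+L₂)/(3EI) = θ_0, giving M_C = 106.3 kip·ft (hogging).
Span AC, ΣM about A with M_C applied at C: R_C^{AC}·3 = 53.1 + 106.3, so R_C^{AC} = 53.13 kip and R_A = 177 − 53.13 = 123.9 kip.
Span CE, ΣM about E: R_C^{CE}·4.2 = 370.9 + 106.3, so R_C^{CE} = 113.6 kip and R_E = 277 − 113.6 = 163.4 kip.
R_C = 53.13 + 113.6 = 166.7 kip.

R_C = 166.7 kip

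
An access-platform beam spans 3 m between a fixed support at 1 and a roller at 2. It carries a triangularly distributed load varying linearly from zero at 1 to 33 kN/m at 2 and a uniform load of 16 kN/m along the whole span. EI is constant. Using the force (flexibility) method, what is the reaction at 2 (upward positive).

Take the reaction at 2 as the redundant and release it; the primary structure is a cantilever fixed at 1.
Deflection at 2 on the released cantilever, summing each load's contribution:
  triangular load, peak 33 at the free end: 11w₀L⁴/(120EI) = 245/EI
  UDL 16: wL⁴/(8EI) = 162/EI
  δ_0 = 407/EI
Flexibility coefficient — unit upward force at 2: δ_{22} = L³/(3EI) = 9/EI.
The prop prevents deflection at 2: R_2 = δ_0/δ_{22} = 407/9 = 45.23 kN.

R_2 = 45.23 kN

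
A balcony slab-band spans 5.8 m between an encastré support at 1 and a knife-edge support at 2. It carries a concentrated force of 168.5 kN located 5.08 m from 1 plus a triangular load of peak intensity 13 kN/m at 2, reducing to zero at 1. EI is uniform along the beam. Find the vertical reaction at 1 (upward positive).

R_1 = 48.18 kN

Release the roller at 2. Primary structure: cantilever fixed at 1.
Downward deflection at the released point 2 due to the loads:
  point load 168.5 at a = 5.08: Pa²(3L − a)/(6EI) = 8929/EI
  triangular load, peak 13 at the free end: 11w₀L⁴/(120EI) = 1349/EI
  δ_0 = 10277/EI
Flexibility coefficient — unit upward force at 2: δ_{22} = L³/(3EI) = 65.04/EI.
The prop prevents deflection at 2: R_2 = δ_0/δ_{22} = 10277/65.04 = 158 kN.
Vertical equilibrium: R_1 = ΣP − R_2 = 206.2 − 158 = 48.18 kN.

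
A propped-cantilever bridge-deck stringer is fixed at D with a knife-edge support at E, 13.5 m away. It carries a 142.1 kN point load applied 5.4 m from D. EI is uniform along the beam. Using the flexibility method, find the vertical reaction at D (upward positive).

Choose R_E as the redundant. The primary structure is the cantilever fixed at D.
Free-end deflection of the primary structure under the applied loading (downward +):
  point load 142.1 at a = 5.4: Pa²(3L − a)/(6EI) = 24240/EI
Tip deflection under a unit load at E: L³/(3EI) = 820.1/EI.
The prop prevents deflection at E: R_E = δ_0/δ_{EE} = 24240/820.1 = 29.56 kN.
Vertical equilibrium: R_D = ΣP − R_E = 142.1 − 29.56 = 112.5 kN.

R_D = 112.5 kN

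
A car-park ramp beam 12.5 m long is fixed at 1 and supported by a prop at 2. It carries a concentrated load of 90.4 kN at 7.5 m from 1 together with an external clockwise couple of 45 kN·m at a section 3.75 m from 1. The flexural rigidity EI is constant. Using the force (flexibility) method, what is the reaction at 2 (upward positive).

R_2 = 41.81 kN

Release the roller at 2. Primary structure: cantilever fixed at 1.
Free-end deflection of the primary structure under the applied loading (downward +):
  point load 90.4 at a = 7.5: Pa²(3L − a)/(6EI) = 25425/EI
  clockwise couple 45 at a = 3.75: M₀a(2L − a)/(2EI) = 1793/EI
  δ_0 = 27218/EI
Tip deflection under a unit load at 2: L³/(3EI) = 651/EI.
Compatibility at 2: δ_0 − R_2·δ_{22} = 0, so R_2 = 27218/651 = 41.81 kN.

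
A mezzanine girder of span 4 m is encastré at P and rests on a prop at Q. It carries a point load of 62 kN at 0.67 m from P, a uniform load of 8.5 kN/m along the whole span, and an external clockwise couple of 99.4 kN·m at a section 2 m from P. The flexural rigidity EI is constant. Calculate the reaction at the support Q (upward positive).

Choose R_Q as the redundant. The primary structure is the cantilever fixed at P.
Free-end deflection of the primary structure under the applied loading (downward +):
  point load 62 at a = 0.67: Pa²(3L − a)/(6EI) = 52.56/EI
  UDL 8.5: wL⁴/(8EI) = 272/EI
  clockwise couple 99.4 at a = 2: M₀a(2L − a)/(2EI) = 596.4/EI
  δ_0 = 921/EI
Tip deflection under a unit load at Q: L³/(3EI) = 21.33/EI.
The prop prevents deflection at Q: R_Q = δ_0/δ_{QQ} = 921/21.33 = 43.17 kN.

R_Q = 43.17 kN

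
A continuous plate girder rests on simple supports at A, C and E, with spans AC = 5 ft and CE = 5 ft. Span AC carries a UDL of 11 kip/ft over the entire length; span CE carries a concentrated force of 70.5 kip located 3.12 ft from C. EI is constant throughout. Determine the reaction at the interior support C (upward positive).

R_C = 72.26 kip

Release continuity at C by inserting a hinge; the redundant is the internal moment M_C. The primary structure is two simply-supported spans AC and CE.
Rotations at C on the released spans (each span's end-slope, ×1/EI):
  span AC: UDL 11: wL³/(24EI) = 57.29/EI
  span CE: point load 70.5 at a = 3.12: Pab(L + b)/(6LEI) = 94.84/EI
  relative rotation θ_0 = (57.29 + 94.84)/EI = 152.1/EI
A unit hogging moment at C produces rotation L₁/(3EI) + L₂/(3EI) = 3.333/EI.
Compatibility: M_C·(L₁+L₂)/(3EI) = θ_0, giving M_C = 45.64 kip·ft (hogging).
Span AC, ΣM about A with M_C applied at C: R_C^{AC}·5 = 137.5 + 45.64, so R_C^{AC} = 36.63 kip and R_A = 55 − 36.63 = 18.37 kip.
Span CE, ΣM about E: R_C^{CE}·5 = 132.5 + 45.64, so R_C^{CE} = 35.64 kip and R_E = 70.5 − 35.64 = 34.86 kip.
R_C = 36.63 + 35.64 = 72.26 kip.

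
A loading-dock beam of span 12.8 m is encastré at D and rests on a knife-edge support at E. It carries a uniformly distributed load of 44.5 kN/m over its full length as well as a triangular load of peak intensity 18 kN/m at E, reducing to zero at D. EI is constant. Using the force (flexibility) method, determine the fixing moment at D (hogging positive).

M_D = 1083 kN·m

Take the reaction at E as the redundant and release it; the primary structure is a cantilever fixed at D.
Primary-structure tip deflection at E by superposition:
  UDL 44.5: wL⁴/(8EI) = 149317/EI
  triangular load, peak 18 at the free end: 11w₀L⁴/(120EI) = 44292/EI
  δ_0 = 193609/EI
Tip deflection under a unit load at E: L³/(3EI) = 699.1/EI.
The prop prevents deflection at E: R_E = δ_0/δ_{EE} = 193609/699.1 = 277 kN.
Moment equilibrium about D: M_D = Σ(load moments about D) − R_E·L = 4628 − 277×12.8 = 1083 kN·m.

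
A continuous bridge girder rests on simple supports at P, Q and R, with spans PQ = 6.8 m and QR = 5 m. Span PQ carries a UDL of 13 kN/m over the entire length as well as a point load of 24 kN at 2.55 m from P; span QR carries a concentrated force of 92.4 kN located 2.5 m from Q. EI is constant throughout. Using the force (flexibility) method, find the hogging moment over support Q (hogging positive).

Release continuity at Q by inserting a hinge; the redundant is the internal moment M_Q. The primary structure is two simply-supported spans PQ and QR.
Discontinuity in slope at Q on the released structure — sum the simple-span end rotations:
  span PQ: UDL 13: wL³/(24EI) = 170.3/EI
  span PQ: point load 24 at a = 2.55: Pab(L + a)/(6LEI) = 59.61/EI
  span QR: point load 92.4 at a = 2.5: Pab(L + b)/(6LEI) = 144.4/EI
  relative rotation θ_0 = (229.9 + 144.4)/EI = 374.3/EI
A unit hogging moment at Q produces rotation L₁/(3EI) + L₂/(3EI) = 3.933/EI.
Compatibility: M_Q·(L₁+L₂)/(3EI) = θ_0, giving M_Q = 95.16 kN·m (hogging).

M_Q = 95.16 kN·m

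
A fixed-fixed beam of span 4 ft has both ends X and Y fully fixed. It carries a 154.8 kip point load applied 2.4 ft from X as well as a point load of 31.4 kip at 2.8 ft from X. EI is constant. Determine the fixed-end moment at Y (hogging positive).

Take the two fixed-end moments M_X, M_Y as redundants; the released structure is the simple span XY.
On the primary (simply-supported) span, the end slopes from the loading are:
  at X: point load 154.8 at a = 2.4: Pab(L + b)/(6LEI) = 138.7/EI
  at Y: point load 154.8 at a = 2.4: Pab(L + a)/(6LEI) = 158.5/EI
  at X: point load 31.4 at a = 2.8: Pab(L + b)/(6LEI) = 22.86/EI
  at Y: point load 31.4 at a = 2.8: Pab(L + a)/(6LEI) = 29.89/EI
  θ_X0 = 161.6/EI,  θ_Y0 = 188.4/EI
Flexibility coefficients: a unit moment at one end gives L/(3EI) there and L/(6EI) at the far end, so f₁₁ = f₂₂ = 1.333/EI and f₁₂ = f₂₁ = 0.6667/EI.
Compatibility — zero rotation at each built-in end:
  1.333 M_X + 0.6667 M_Y = 161.6
  0.6667 M_X + 1.333 M_Y = 188.4
Solving the pair gives M_X = 67.36 kip·ft and M_Y = 107.6 kip·ft (hogging).

M_Y = 107.6 kip·ft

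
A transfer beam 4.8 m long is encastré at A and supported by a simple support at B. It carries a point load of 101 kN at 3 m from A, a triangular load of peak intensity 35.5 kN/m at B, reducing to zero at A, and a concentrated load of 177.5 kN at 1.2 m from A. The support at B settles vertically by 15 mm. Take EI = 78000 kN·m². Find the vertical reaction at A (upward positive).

R_A = 286.5 kN

Remove the prop at B; the released (primary) structure is a cantilever built in at A.
Deflection at B on the released cantilever, summing each load's contribution:
  point load 101 at a = 3: Pa²(3L − a)/(6EI) = 1727/EI
  triangular load, peak 35.5 at the free end: 11w₀L⁴/(120EI) = 1727/EI
  point load 177.5 at a = 1.2: Pa²(3L − a)/(6EI) = 562.3/EI
  δ_0 = 4017/EI
Flexibility coefficient — unit upward force at B: δ_{BB} = L³/(3EI) = 36.86/EI.
With EI = 78000 kN·m²: δ_0 = 0.051498 m and δ_{BB} = 0.000473 m/kN.
Compatibility — the beam at B must follow the support down by 0.015 m: δ_0 − R_B·δ_{BB} = 0.015, so R_B = (0.051498 − 0.015)/0.000473 = 77.23 kN.
Vertical equilibrium: R_A = ΣP − R_B = 363.7 − 77.23 = 286.5 kN.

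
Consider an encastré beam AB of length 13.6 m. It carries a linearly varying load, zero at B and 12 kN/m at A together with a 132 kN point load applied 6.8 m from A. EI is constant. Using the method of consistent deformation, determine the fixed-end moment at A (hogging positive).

M_A = 335.4 kN·m

Release both end moments; the primary structure is a simply-supported span AB with redundants M_A and M_B.
On the primary (simply-supported) span, the end slopes from the loading are:
  at A: triangular load, peak 12: w₀L³/(45EI) = 670.8/EI
  at B: triangular load, peak 12: 7w₀L³/(360EI) = 586.9/EI
  at A: point load 132 at a = 6.8: Pab(L + b)/(6LEI) = 1526/EI
  at B: point load 132 at a = 6.8: Pab(L + a)/(6LEI) = 1526/EI
  θ_A0 = 2197/EI,  θ_B0 = 2113/EI
Flexibility coefficients: a unit moment at one end gives L/(3EI) there and L/(6EI) at the far end, so f₁₁ = f₂₂ = 4.533/EI and f₁₂ = f₂₁ = 2.267/EI.
Compatibility — zero rotation at each built-in end:
  4.533 M_A + 2.267 M_B = 2197
  2.267 M_A + 4.533 M_B = 2113
Solving the pair gives M_A = 335.4 kN·m and M_B = 298.4 kN·m (hogging).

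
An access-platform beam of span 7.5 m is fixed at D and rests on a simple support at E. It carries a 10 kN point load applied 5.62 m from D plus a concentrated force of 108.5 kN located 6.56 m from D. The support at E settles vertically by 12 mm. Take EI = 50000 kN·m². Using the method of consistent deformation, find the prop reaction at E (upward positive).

R_E = 90.26 kN

Remove the prop at E; the released (primary) structure is a cantilever built in at D.
Downward deflection at the released point E due to the loads:
  point load 10 at a = 5.62: Pa²(3L − a)/(6EI) = 888.6/EI
  point load 108.5 at a = 6.56: Pa²(3L − a)/(6EI) = 12404/EI
  δ_0 = 13293/EI
Flexibility coefficient — unit upward force at E: δ_{EE} = L³/(3EI) = 140.6/EI.
With EI = 50000 kN·m²: δ_0 = 0.26586 m and δ_{EE} = 0.002812 m/kN.
Compatibility — the beam at E must follow the support down by 0.012 m: δ_0 − R_E·δ_{EE} = 0.012, so R_E = (0.26586 − 0.012)/0.002812 = 90.26 kN.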